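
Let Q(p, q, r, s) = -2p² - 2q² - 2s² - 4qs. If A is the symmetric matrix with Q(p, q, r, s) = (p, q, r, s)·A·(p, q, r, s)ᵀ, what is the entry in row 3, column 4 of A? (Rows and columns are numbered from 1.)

The coefficient of r·s in Q is 0. For a symmetric A this equals A[3,4] + A[4,3] = 2·A[3,4].
So A[3,4] = 0/2 = 0.

0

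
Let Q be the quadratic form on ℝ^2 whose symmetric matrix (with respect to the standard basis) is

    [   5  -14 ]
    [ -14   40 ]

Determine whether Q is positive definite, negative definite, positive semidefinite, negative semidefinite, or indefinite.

positive definite

For the 2×2 matrix [[5, -14], [-14, 40]]: det = 5·40 − (-14)² = 4, trace = 45.
det > 0 so both eigenvalues share the sign of the trace; trace = 45 > 0 ⇒ both positive.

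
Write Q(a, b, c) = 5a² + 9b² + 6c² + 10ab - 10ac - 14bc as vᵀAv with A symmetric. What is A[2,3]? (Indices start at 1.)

The coefficient of b·c in Q is -14. For a symmetric A this equals A[2,3] + A[3,2] = 2·A[2,3].
So A[2,3] = -14/2 = -7.

-7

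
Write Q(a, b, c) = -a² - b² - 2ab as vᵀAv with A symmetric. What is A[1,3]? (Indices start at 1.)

The coefficient of a·c in Q is 0. For a symmetric A this equals A[1,3] + A[3,1] = 2·A[1,3].
So A[1,3] = 0/2 = 0.

0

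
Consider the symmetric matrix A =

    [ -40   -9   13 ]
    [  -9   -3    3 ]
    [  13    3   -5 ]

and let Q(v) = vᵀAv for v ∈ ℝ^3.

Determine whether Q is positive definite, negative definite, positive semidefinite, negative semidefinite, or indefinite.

negative definite

Symmetric row and column elimination reduces A to a congruent diagonal form with pivots -40, -39/40, -10/13.
So there are 3 negative pivots.
Hence Q is negative definite.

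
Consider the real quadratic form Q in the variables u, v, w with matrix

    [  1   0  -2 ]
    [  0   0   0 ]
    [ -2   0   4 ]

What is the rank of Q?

Symmetric row and column elimination reduces A to a congruent diagonal form with pivots 1, 0, 0.
That gives 1 positive, 2 zero pivots.
The rank is the number of nonzero pivots: 1.

1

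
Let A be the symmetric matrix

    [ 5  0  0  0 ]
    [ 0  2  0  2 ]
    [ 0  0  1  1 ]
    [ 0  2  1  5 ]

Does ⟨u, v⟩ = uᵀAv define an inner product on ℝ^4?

Leading principal minors: Δ_1 = 5, Δ_2 = 10, Δ_3 = 10, Δ_4 = 20.
All leading principal minors are positive, so by Sylvester's criterion Q is positive definite.
⟨·,·⟩ is an inner product exactly when A is positive definite.

yes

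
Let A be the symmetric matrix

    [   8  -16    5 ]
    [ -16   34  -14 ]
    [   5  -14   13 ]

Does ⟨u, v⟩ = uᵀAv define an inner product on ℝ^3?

yes

Leading principal minors: Δ_1 = 8, Δ_2 = 16, Δ_3 = 30.
All leading principal minors are positive, so by Sylvester's criterion Q is positive definite.
⟨·,·⟩ is an inner product exactly when A is positive definite.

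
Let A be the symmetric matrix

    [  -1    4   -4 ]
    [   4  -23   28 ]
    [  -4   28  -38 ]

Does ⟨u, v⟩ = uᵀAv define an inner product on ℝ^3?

no

Leading principal minors: Δ_1 = -1, Δ_2 = 7, Δ_3 = -10.
The signs alternate starting with Δ_1 < 0, so by Sylvester's criterion Q is negative definite.
⟨·,·⟩ is an inner product exactly when A is positive definite.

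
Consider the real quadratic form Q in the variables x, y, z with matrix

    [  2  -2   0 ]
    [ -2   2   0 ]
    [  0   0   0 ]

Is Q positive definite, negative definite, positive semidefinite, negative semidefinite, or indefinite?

Row-reducing A symmetrically gives the diagonal entries 2, 0, 0.
Counting signs: 1 positive, 2 zero.
Hence Q is positive semidefinite.

positive semidefinite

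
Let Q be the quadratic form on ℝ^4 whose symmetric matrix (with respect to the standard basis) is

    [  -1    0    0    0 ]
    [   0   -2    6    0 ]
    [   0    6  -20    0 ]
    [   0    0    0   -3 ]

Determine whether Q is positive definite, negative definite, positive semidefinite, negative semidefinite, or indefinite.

An LDLᵀ factorisation of A has diagonal entries -1, -2, -2, -3.
So there are 4 negative pivots.
Hence Q is negative definite.

negative definite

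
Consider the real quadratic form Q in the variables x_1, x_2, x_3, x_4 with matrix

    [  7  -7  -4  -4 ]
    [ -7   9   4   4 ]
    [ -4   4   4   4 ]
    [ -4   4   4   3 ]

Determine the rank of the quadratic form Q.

Applying the same elementary operations to the rows and columns of A produces a congruent diagonal matrix with entries 7, 2, 12/7, -1.
That gives 3 positive, 1 negative pivots.
The rank is the number of nonzero pivots: 4.

4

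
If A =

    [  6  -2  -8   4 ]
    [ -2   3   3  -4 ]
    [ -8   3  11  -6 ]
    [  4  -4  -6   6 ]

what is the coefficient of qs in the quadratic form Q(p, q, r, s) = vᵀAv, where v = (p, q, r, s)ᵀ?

-8

The coefficient of qs is A[2,4] + A[4,2] = 2·(-4) = -8.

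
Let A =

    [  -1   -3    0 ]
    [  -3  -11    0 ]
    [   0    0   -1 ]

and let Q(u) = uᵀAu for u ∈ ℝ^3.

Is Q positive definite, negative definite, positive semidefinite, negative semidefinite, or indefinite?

negative definite

An LDLᵀ factorisation of A has diagonal entries -1, -2, -1.
So there are 3 negative pivots.
Hence Q is negative definite.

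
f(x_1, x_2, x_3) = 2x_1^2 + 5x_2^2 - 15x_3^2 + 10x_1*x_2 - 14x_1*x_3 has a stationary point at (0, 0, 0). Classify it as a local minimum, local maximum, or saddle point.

saddle point

The Hessian at the origin is H = [[4, 10, -14], [10, 10, 0], [-14, 0, -30]].
Symmetric row and column elimination reduces H to a congruent diagonal form with pivots 4, -15, 8/3.
Counting signs: 2 positive, 1 negative.
H is indefinite, so the origin is a saddle point.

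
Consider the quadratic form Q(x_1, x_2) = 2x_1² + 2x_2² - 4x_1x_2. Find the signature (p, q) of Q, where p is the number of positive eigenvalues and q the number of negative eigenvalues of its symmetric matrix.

(1, 0)

The symmetric matrix is A = [[2, -2], [-2, 2]].
Symmetric row and column elimination reduces A to a congruent diagonal form with pivots 2, 0.
That gives 1 positive, 1 zero pivots.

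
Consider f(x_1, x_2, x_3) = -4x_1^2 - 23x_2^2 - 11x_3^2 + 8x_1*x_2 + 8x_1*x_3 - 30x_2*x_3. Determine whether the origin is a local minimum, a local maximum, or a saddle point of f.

The Hessian at the origin is H = [[-8, 8, 8], [8, -46, -30], [8, -30, -22]].
Congruent diagonalization of H (simultaneous row and column reduction) yields pivots -8, -38, -24/19.
That gives 3 negative pivots.
H is negative definite, so the origin is a strict local maximum.

local maximum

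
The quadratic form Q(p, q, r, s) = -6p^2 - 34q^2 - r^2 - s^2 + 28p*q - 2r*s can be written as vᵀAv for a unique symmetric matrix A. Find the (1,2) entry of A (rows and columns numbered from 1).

14

The coefficient of p·q in Q is 28. For a symmetric A this equals A[1,2] + A[2,1] = 2·A[1,2].
So A[1,2] = 28/2 = 14.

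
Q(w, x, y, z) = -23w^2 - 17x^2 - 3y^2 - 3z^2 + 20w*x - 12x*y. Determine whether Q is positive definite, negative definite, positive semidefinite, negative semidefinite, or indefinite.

The symmetric matrix of Q is A = [[-23, 10, 0, 0], [10, -17, -6, 0], [0, -6, -3, 0], [0, 0, 0, -3]].
Leading principal minors: Δ_1 = -23, Δ_2 = 291, Δ_3 = -45, Δ_4 = 135.
The signs alternate starting with Δ_1 < 0, so by Sylvester's criterion Q is negative definite.

negative definite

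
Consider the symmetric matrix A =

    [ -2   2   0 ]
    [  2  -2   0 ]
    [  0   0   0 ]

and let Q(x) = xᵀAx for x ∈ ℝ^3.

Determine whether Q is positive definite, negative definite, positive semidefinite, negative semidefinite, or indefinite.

negative semidefinite

Row-reducing A symmetrically gives the diagonal entries -2, 0, 0.
That gives 1 negative, 2 zero pivots.
Hence Q is negative semidefinite.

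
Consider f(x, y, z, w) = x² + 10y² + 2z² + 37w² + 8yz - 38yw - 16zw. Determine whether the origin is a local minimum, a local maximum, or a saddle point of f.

local minimum

The Hessian at the origin is H = [[2, 0, 0, 0], [0, 20, 8, -38], [0, 8, 4, -16], [0, -38, -16, 74]].
An LDLᵀ factorisation of H has diagonal entries 2, 20, 4/5, 1.
That gives 4 positive pivots.
H is positive definite, so the origin is a strict local minimum.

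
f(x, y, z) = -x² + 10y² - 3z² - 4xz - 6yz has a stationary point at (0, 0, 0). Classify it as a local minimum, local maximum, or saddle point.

saddle point

The Hessian at the origin is H = [[-2, 0, -4], [0, 20, -6], [-4, -6, -6]].
Applying the same elementary operations to the rows and columns of H produces a congruent diagonal matrix with entries -2, 20, 1/5.
That gives 2 positive, 1 negative pivots.
H is indefinite, so the origin is a saddle point.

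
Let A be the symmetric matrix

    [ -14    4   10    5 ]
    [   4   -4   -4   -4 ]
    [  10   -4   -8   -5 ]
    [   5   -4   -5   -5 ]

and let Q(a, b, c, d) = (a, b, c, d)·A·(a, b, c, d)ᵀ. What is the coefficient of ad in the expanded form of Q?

10

The coefficient of ad is A[1,4] + A[4,1] = 2·5 = 10.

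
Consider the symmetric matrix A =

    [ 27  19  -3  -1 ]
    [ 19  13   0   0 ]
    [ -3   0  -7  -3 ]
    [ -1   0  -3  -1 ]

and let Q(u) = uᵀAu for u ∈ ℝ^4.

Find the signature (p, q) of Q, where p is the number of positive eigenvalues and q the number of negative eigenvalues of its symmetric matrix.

Congruent diagonalization of A (simultaneous row and column reduction) yields pivots 27, -10/27, 47/10, 6/47.
So there are 3 positive, 1 negative pivots.

(3, 1)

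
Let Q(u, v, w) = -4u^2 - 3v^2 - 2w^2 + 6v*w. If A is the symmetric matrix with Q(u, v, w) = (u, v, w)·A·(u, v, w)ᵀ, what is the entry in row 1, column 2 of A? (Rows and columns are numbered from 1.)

0

The coefficient of u·v in Q is 0. For a symmetric A this equals A[1,2] + A[2,1] = 2·A[1,2].
So A[1,2] = 0/2 = 0.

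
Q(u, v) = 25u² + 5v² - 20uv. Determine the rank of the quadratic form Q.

2

The symmetric matrix is A = [[25, -10], [-10, 5]].
Congruent diagonalization of A (simultaneous row and column reduction) yields pivots 25, 1.
That gives 2 positive pivots.
The rank is the number of nonzero pivots: 2.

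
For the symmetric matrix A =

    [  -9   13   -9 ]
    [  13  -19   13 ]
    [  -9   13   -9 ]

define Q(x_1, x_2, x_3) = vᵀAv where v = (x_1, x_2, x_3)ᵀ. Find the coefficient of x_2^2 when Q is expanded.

The coefficient of x_2^2 is the diagonal entry A[2,2] = -19.

-19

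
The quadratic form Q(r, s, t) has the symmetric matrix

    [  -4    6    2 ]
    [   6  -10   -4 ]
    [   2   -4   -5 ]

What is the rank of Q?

An LDLᵀ factorisation of A has diagonal entries -4, -1, -3.
So there are 3 negative pivots.
The rank is the number of nonzero pivots: 3.

3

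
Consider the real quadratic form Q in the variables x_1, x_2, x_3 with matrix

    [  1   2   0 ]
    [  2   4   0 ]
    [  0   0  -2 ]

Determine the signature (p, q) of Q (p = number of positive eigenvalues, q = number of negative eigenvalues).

Congruent diagonalization of A (simultaneous row and column reduction) yields pivots 1, 0, -2.
That gives 1 positive, 1 negative, 1 zero pivots.

(1, 1)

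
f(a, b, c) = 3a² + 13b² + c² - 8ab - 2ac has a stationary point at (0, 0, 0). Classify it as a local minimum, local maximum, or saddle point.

The Hessian at the origin is H = [[6, -8, -2], [-8, 26, 0], [-2, 0, 2]].
An LDLᵀ factorisation of H has diagonal entries 6, 46/3, 20/23.
That gives 3 positive pivots.
H is positive definite, so the origin is a strict local minimum.

local minimum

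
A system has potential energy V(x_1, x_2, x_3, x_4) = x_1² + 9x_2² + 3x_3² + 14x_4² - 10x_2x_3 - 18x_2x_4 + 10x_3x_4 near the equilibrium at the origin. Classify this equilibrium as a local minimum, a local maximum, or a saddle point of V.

The Hessian at the origin is H = [[2, 0, 0, 0], [0, 18, -10, -18], [0, -10, 6, 10], [0, -18, 10, 28]].
An LDLᵀ factorisation of H has diagonal entries 2, 18, 4/9, 10.
That gives 4 positive pivots.
H is positive definite, so the origin is a strict local minimum.

local minimum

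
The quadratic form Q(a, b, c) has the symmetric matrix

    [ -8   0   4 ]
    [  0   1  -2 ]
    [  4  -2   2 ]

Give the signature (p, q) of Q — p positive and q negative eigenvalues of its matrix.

Applying the same elementary operations to the rows and columns of A produces a congruent diagonal matrix with entries -8, 1, 0.
That gives 1 positive, 1 negative, 1 zero pivots.

(1, 1)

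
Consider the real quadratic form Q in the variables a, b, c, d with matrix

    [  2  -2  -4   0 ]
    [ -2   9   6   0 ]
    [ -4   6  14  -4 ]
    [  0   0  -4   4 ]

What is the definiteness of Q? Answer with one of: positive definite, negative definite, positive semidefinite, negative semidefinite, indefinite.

Leading principal minors: Δ_1 = 2, Δ_2 = 14, Δ_3 = 76, Δ_4 = 80.
All leading principal minors are positive, so by Sylvester's criterion Q is positive definite.

positive definite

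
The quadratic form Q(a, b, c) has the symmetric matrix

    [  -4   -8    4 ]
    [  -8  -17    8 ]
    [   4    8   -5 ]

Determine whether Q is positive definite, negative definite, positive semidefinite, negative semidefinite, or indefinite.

negative definite

Leading principal minors: Δ_1 = -4, Δ_2 = 4, Δ_3 = -4.
The signs alternate starting with Δ_1 < 0, so by Sylvester's criterion Q is negative definite.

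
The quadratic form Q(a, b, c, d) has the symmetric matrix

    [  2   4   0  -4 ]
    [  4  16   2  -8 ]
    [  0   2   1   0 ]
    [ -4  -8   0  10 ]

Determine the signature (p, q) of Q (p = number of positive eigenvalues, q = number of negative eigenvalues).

An LDLᵀ factorisation of A has diagonal entries 2, 8, 1/2, 2.
Counting signs: 4 positive.

(4, 0)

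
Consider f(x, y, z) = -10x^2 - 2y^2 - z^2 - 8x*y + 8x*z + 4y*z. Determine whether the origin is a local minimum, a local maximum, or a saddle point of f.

saddle point

The Hessian at the origin is H = [[-20, -8, 8], [-8, -4, 4], [8, 4, -2]].
Applying the same elementary operations to the rows and columns of H produces a congruent diagonal matrix with entries -20, -4/5, 2.
That gives 1 positive, 2 negative pivots.
H is indefinite, so the origin is a saddle point.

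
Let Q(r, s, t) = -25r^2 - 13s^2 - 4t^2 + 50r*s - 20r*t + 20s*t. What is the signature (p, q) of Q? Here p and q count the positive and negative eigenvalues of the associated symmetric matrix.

(1, 1)

Write A = [[-25, 25, -10], [25, -13, 10], [-10, 10, -4]].
Symmetric row and column elimination reduces A to a congruent diagonal form with pivots -25, 12, 0.
So there are 1 positive, 1 negative, 1 zero pivots.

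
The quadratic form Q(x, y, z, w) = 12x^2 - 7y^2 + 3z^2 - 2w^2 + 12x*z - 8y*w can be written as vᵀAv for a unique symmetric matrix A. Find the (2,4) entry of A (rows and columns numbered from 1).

-4

The coefficient of y·w in Q is -8. For a symmetric A this equals A[2,4] + A[4,2] = 2·A[2,4].
So A[2,4] = -8/2 = -4.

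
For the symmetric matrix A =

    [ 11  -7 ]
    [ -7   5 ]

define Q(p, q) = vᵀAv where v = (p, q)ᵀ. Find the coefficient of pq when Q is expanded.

-14

The coefficient of pq is A[1,2] + A[2,1] = 2·(-7) = -14.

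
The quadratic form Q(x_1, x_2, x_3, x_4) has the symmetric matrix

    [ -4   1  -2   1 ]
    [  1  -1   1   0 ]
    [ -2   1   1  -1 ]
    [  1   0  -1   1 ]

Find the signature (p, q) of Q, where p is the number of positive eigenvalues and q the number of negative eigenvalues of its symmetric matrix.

(2, 2)

Applying the same elementary operations to the rows and columns of A produces a congruent diagonal matrix with entries -4, -3/4, 7/3, 4/7.
That gives 2 positive, 2 negative pivots.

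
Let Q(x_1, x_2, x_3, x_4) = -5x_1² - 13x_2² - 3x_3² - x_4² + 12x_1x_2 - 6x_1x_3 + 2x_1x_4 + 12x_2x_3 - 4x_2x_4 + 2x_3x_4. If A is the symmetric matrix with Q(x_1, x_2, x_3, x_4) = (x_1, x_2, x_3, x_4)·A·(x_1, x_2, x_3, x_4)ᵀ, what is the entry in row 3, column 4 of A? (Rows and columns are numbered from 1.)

The coefficient of x_3·x_4 in Q is 2. For a symmetric A this equals A[3,4] + A[4,3] = 2·A[3,4].
So A[3,4] = 2/2 = 1.

1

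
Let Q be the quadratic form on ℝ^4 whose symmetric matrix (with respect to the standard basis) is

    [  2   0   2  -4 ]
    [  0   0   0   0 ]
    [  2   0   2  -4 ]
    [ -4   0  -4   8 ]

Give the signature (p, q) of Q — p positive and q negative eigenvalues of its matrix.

Symmetric row and column elimination reduces A to a congruent diagonal form with pivots 2, 0, 0, 0.
Counting signs: 1 positive, 3 zero.

(1, 0)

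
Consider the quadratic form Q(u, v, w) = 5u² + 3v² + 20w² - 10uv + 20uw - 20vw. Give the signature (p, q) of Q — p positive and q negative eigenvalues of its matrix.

(1, 1)

Write A = [[5, -5, 10], [-5, 3, -10], [10, -10, 20]].
Applying the same elementary operations to the rows and columns of A produces a congruent diagonal matrix with entries 5, -2, 0.
That gives 1 positive, 1 negative, 1 zero pivots.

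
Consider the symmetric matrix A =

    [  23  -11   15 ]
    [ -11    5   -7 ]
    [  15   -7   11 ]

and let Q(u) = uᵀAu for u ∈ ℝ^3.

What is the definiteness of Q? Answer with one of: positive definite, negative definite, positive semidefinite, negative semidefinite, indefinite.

indefinite

An LDLᵀ factorisation of A has diagonal entries 23, -6/23, 4/3.
Counting signs: 2 positive, 1 negative.
Hence Q is indefinite.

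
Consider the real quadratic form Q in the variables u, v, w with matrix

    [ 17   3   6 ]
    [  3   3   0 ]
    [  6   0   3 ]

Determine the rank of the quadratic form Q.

3

Symmetric row and column elimination reduces A to a congruent diagonal form with pivots 17, 42/17, 3/7.
That gives 3 positive pivots.
The rank is the number of nonzero pivots: 3.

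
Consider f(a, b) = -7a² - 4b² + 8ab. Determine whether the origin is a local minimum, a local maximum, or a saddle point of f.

The Hessian at the origin is H = [[-14, 8], [8, -8]].
det H = -14·-8 − (8)² = 48 > 0 and H[1,1] = -14 < 0, so H is negative definite.
Therefore the origin is a local maximum.

local maximum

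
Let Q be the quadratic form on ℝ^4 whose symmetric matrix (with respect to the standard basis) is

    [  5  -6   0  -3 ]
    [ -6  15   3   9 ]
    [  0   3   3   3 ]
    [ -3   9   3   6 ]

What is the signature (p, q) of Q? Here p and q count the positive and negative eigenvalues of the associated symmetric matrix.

(3, 0)

Congruent diagonalization of A (simultaneous row and column reduction) yields pivots 5, 39/5, 24/13, 0.
So there are 3 positive, 1 zero pivots.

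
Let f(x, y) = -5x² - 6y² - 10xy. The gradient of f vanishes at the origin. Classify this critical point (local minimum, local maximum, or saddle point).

local maximum

The Hessian at the origin is H = [[-10, -10], [-10, -12]].
det H = -10·-12 − (-10)² = 20 > 0 and H[1,1] = -10 < 0, so H is negative definite.
Therefore the origin is a local maximum.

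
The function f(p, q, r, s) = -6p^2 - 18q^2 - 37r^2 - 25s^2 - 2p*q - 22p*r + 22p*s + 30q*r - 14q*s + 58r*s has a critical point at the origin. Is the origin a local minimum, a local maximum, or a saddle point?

The Hessian at the origin is H = [[-12, -2, -22, 22], [-2, -36, 30, -14], [-22, 30, -74, 58], [22, -14, 58, -50]].
An LDLᵀ factorisation of H has diagonal entries -12, -107/3, -202/107, -40/101.
Counting signs: 4 negative.
H is negative definite, so the origin is a strict local maximum.

local maximum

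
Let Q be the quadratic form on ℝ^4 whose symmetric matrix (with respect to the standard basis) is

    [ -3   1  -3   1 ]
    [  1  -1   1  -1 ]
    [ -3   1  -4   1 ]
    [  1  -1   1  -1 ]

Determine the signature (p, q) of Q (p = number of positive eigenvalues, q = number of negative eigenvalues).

Row-reducing A symmetrically gives the diagonal entries -3, -2/3, -1, 0.
Counting signs: 3 negative, 1 zero.

(0, 3)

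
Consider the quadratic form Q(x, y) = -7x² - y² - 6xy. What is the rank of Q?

2

The symmetric matrix is A = [[-7, -3], [-3, -1]].
Applying the same elementary operations to the rows and columns of A produces a congruent diagonal matrix with entries -7, 2/7.
That gives 1 positive, 1 negative pivots.
The rank is the number of nonzero pivots: 2.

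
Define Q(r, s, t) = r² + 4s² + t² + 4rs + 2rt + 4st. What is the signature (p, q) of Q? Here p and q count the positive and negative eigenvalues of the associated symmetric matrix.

The associated matrix is A = [[1, 2, 1], [2, 4, 2], [1, 2, 1]].
Congruent diagonalization of A (simultaneous row and column reduction) yields pivots 1, 0, 0.
Counting signs: 1 positive, 2 zero.

(1, 0)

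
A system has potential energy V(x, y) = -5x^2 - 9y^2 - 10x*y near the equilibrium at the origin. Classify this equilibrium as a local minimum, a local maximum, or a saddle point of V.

The Hessian at the origin is H = [[-10, -10], [-10, -18]].
det H = -10·-18 − (-10)² = 80 > 0 and H[1,1] = -10 < 0, so H is negative definite.
Therefore the origin is a local maximum.

local maximum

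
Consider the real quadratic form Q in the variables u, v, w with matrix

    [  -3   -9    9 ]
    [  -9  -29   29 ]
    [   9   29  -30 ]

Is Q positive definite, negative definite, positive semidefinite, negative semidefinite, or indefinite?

negative definite

Row-reducing A symmetrically gives the diagonal entries -3, -2, -1.
Counting signs: 3 negative.
Hence Q is negative definite.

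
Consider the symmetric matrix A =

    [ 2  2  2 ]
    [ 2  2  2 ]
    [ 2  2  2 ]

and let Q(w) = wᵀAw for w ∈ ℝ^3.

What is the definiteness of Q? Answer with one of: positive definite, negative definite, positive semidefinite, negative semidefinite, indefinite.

positive semidefinite

Row-reducing A symmetrically gives the diagonal entries 2, 0, 0.
That gives 1 positive, 2 zero pivots.
Hence Q is positive semidefinite.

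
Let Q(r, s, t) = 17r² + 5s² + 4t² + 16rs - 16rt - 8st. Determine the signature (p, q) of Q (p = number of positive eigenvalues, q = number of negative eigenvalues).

The symmetric matrix is A = [[17, 8, -8], [8, 5, -4], [-8, -4, 4]].
Congruent diagonalization of A (simultaneous row and column reduction) yields pivots 17, 21/17, 4/21.
That gives 3 positive pivots.

(3, 0)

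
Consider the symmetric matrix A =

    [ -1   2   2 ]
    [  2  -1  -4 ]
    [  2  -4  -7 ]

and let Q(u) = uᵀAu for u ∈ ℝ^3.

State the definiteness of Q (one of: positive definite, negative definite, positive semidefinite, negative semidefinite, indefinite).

indefinite

Congruent diagonalization of A (simultaneous row and column reduction) yields pivots -1, 3, -3.
Counting signs: 1 positive, 2 negative.
Hence Q is indefinite.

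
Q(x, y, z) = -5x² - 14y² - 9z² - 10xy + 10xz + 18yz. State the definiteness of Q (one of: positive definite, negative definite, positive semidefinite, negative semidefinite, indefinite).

negative definite

The symmetric matrix is A = [[-5, -5, 5], [-5, -14, 9], [5, 9, -9]].
Row-reducing A symmetrically gives the diagonal entries -5, -9, -20/9.
Counting signs: 3 negative.
Hence Q is negative definite.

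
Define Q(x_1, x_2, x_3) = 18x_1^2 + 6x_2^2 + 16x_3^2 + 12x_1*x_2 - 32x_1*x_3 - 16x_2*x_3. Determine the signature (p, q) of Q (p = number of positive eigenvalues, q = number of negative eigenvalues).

The symmetric matrix is A = [[18, 6, -16], [6, 6, -8], [-16, -8, 16]].
Congruent diagonalization of A (simultaneous row and column reduction) yields pivots 18, 4, 0.
So there are 2 positive, 1 zero pivots.

(2, 0)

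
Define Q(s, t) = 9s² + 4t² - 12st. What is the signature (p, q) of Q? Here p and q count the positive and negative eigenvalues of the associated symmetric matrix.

(1, 0)

The associated matrix is A = [[9, -6], [-6, 4]].
Symmetric row and column elimination reduces A to a congruent diagonal form with pivots 9, 0.
That gives 1 positive, 1 zero pivots.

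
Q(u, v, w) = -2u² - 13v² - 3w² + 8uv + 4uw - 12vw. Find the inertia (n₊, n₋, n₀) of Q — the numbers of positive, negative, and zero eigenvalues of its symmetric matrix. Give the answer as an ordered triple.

(0, 3, 0)

The symmetric matrix is A = [[-2, 4, 2], [4, -13, -6], [2, -6, -3]].
Row-reducing A symmetrically gives the diagonal entries -2, -5, -1/5.
Counting signs: 3 negative.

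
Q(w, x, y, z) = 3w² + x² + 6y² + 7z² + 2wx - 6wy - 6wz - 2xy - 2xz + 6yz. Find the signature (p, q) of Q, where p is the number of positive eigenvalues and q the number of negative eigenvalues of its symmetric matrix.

(4, 0)

The symmetric matrix is A = [[3, 1, -3, -3], [1, 1, -1, -1], [-3, -1, 6, 3], [-3, -1, 3, 7]].
Congruent diagonalization of A (simultaneous row and column reduction) yields pivots 3, 2/3, 3, 4.
That gives 4 positive pivots.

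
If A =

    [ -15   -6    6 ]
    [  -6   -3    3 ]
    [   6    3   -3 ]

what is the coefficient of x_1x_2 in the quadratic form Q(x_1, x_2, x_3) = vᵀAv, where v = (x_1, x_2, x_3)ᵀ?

-12

The coefficient of x_1x_2 is A[1,2] + A[2,1] = 2·(-6) = -12.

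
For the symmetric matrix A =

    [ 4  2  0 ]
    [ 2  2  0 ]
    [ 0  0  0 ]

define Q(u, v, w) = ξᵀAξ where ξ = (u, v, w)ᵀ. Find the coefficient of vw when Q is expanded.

The coefficient of vw is A[2,3] + A[3,2] = 2·0 = 0.

0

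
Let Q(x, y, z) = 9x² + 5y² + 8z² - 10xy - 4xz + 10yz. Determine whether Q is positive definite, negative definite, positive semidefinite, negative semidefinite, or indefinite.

The symmetric matrix of Q is A = [[9, -5, -2], [-5, 5, 5], [-2, 5, 8]].
Leading principal minors: Δ_1 = 9, Δ_2 = 20, Δ_3 = 15.
All leading principal minors are positive, so by Sylvester's criterion Q is positive definite.

positive definite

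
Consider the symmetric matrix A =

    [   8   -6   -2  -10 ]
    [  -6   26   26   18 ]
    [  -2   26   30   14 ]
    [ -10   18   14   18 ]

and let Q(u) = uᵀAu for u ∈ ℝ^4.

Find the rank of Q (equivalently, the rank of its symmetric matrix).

4

Congruent diagonalization of A (simultaneous row and column reduction) yields pivots 8, 43/2, 68/43, 4/17.
Counting signs: 4 positive.
The rank is the number of nonzero pivots: 4.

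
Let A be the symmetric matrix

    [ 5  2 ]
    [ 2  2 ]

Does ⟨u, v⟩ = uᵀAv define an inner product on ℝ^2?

yes

Congruent diagonalization of A (simultaneous row and column reduction) yields pivots 5, 6/5.
So there are 2 positive pivots.
Hence Q is positive definite.
⟨·,·⟩ is an inner product exactly when A is positive definite.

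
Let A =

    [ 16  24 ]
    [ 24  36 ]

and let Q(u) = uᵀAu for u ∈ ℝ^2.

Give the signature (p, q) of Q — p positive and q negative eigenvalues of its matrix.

(1, 0)

Row-reducing A symmetrically gives the diagonal entries 16, 0.
Counting signs: 1 positive, 1 zero.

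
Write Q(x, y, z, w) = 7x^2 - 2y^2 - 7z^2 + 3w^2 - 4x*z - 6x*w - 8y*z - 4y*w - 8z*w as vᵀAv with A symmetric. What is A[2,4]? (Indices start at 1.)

The coefficient of y·w in Q is -4. For a symmetric A this equals A[2,4] + A[4,2] = 2·A[2,4].
So A[2,4] = -4/2 = -2.

-2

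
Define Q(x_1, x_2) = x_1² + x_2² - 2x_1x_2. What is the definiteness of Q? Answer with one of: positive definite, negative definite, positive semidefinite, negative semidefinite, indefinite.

The associated matrix is A = [[1, -1], [-1, 1]].
Row-reducing A symmetrically gives the diagonal entries 1, 0.
That gives 1 positive, 1 zero pivots.
Hence Q is positive semidefinite.

positive semidefinite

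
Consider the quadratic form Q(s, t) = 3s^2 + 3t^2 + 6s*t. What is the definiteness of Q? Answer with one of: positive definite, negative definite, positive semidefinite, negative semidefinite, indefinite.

The symmetric matrix is A = [[3, 3], [3, 3]].
Congruent diagonalization of A (simultaneous row and column reduction) yields pivots 3, 0.
That gives 1 positive, 1 zero pivots.
Hence Q is positive semidefinite.

positive semidefinite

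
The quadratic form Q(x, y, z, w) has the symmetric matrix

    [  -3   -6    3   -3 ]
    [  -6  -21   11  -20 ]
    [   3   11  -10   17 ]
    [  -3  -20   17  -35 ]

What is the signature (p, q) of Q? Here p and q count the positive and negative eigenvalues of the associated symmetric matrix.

(0, 4)

Applying the same elementary operations to the rows and columns of A produces a congruent diagonal matrix with entries -3, -9, -38/9, -20/19.
So there are 4 negative pivots.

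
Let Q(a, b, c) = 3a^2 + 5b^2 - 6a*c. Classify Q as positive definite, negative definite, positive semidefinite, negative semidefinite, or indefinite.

indefinite

The symmetric matrix is A = [[3, 0, -3], [0, 5, 0], [-3, 0, 0]].
Symmetric row and column elimination reduces A to a congruent diagonal form with pivots 3, 5, -3.
Counting signs: 2 positive, 1 negative.
Hence Q is indefinite.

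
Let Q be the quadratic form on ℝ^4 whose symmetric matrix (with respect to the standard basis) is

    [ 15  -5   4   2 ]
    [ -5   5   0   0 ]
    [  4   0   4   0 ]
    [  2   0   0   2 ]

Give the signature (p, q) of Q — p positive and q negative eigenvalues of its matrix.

An LDLᵀ factorisation of A has diagonal entries 15, 10/3, 12/5, 4/3.
Counting signs: 4 positive.

(4, 0)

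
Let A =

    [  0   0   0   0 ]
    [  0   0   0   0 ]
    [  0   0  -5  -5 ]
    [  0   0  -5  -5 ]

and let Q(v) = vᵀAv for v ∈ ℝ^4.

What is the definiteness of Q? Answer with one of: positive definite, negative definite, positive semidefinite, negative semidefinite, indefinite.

Symmetric row and column elimination reduces A to a congruent diagonal form with pivots 0, 0, -5, 0.
Counting signs: 1 negative, 3 zero.
Hence Q is negative semidefinite.

negative semidefinite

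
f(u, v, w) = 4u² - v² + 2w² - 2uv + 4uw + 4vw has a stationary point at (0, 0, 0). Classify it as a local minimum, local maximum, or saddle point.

saddle point

The Hessian at the origin is H = [[8, -2, 4], [-2, -2, 4], [4, 4, 4]].
Applying the same elementary operations to the rows and columns of H produces a congruent diagonal matrix with entries 8, -5/2, 12.
That gives 2 positive, 1 negative pivots.
H is indefinite, so the origin is a saddle point.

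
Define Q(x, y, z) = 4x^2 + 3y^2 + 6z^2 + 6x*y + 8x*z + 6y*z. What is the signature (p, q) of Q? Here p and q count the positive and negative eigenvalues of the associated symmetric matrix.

(3, 0)

The associated matrix is A = [[4, 3, 4], [3, 3, 3], [4, 3, 6]].
Row-reducing A symmetrically gives the diagonal entries 4, 3/4, 2.
That gives 3 positive pivots.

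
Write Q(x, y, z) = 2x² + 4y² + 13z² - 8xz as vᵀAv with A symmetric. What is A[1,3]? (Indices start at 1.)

The coefficient of x·z in Q is -8. For a symmetric A this equals A[1,3] + A[3,1] = 2·A[1,3].
So A[1,3] = -8/2 = -4.

-4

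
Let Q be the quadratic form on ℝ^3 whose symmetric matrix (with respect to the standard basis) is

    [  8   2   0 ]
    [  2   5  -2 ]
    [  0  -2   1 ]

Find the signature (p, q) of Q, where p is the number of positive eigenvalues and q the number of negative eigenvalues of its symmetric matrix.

(3, 0)

An LDLᵀ factorisation of A has diagonal entries 8, 9/2, 1/9.
Counting signs: 3 positive.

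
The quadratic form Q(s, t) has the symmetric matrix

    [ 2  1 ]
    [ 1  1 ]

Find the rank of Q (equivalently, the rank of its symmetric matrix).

An LDLᵀ factorisation of A has diagonal entries 2, 1/2.
So there are 2 positive pivots.
The rank is the number of nonzero pivots: 2.

2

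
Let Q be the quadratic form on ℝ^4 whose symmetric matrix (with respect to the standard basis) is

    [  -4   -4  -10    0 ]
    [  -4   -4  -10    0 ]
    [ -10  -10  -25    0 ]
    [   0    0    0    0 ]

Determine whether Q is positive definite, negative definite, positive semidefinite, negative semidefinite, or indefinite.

negative semidefinite

Congruent diagonalization of A (simultaneous row and column reduction) yields pivots -4, 0, 0, 0.
That gives 1 negative, 3 zero pivots.
Hence Q is negative semidefinite.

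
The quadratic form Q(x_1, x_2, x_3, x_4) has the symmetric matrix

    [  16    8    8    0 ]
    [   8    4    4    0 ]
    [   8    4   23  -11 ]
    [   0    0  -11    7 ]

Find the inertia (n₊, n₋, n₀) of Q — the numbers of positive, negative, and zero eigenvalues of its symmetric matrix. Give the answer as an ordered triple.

Congruent diagonalization of A (simultaneous row and column reduction) yields pivots 16, 0, 19, 12/19.
That gives 3 positive, 1 zero pivots.

(3, 0, 1)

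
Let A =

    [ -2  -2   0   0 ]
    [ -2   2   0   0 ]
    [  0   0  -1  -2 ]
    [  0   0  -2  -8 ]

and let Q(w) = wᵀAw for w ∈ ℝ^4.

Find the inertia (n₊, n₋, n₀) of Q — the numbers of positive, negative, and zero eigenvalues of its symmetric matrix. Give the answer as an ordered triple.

(1, 3, 0)

Symmetric row and column elimination reduces A to a congruent diagonal form with pivots -2, 4, -1, -4.
So there are 1 positive, 3 negative pivots.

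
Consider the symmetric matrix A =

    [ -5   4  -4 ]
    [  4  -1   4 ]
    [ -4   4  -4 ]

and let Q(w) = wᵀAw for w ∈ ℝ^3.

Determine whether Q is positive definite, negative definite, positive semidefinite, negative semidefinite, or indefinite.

indefinite

Row-reducing A symmetrically gives the diagonal entries -5, 11/5, -12/11.
So there are 1 positive, 2 negative pivots.
Hence Q is indefinite.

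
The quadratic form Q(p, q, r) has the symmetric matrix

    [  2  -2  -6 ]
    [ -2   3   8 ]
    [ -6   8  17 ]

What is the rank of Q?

3

Applying the same elementary operations to the rows and columns of A produces a congruent diagonal matrix with entries 2, 1, -5.
So there are 2 positive, 1 negative pivots.
The rank is the number of nonzero pivots: 3.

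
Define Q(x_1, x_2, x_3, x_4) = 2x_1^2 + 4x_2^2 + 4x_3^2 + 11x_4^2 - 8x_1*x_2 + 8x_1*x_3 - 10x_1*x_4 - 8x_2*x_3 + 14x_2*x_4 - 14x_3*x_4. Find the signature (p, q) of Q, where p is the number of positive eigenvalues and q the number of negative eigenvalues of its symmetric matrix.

(2, 1)

The associated matrix is A = [[2, -4, 4, -5], [-4, 4, -4, 7], [4, -4, 4, -7], [-5, 7, -7, 11]].
Row-reducing A symmetrically gives the diagonal entries 2, -4, 0, 3/4.
So there are 2 positive, 1 negative, 1 zero pivots.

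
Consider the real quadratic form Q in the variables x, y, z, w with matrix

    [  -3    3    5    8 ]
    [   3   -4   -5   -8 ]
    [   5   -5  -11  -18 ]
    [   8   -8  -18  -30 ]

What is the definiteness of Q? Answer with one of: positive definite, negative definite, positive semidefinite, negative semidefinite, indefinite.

negative definite

Row-reducing A symmetrically gives the diagonal entries -3, -1, -8/3, -1/2.
Counting signs: 4 negative.
Hence Q is negative definite.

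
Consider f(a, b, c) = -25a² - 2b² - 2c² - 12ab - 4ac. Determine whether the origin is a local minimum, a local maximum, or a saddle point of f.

The Hessian at the origin is H = [[-50, -12, -4], [-12, -4, 0], [-4, 0, -4]].
An LDLᵀ factorisation of H has diagonal entries -50, -28/25, -20/7.
So there are 3 negative pivots.
H is negative definite, so the origin is a strict local maximum.

local maximum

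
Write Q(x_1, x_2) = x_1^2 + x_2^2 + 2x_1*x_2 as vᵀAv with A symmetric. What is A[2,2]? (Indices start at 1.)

The coefficient of x_2^2 in Q is 1, and that is exactly A[2,2].

1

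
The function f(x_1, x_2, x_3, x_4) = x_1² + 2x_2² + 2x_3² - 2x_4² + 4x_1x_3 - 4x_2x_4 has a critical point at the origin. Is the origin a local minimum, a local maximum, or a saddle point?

The Hessian at the origin is H = [[2, 0, 4, 0], [0, 4, 0, -4], [4, 0, 4, 0], [0, -4, 0, -4]].
Row-reducing H symmetrically gives the diagonal entries 2, 4, -4, -8.
That gives 2 positive, 2 negative pivots.
H is indefinite, so the origin is a saddle point.

saddle point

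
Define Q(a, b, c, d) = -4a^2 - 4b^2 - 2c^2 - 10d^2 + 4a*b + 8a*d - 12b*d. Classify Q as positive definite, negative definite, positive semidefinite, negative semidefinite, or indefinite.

negative definite

The associated matrix is A = [[-4, 2, 0, 4], [2, -4, 0, -6], [0, 0, -2, 0], [4, -6, 0, -10]].
Congruent diagonalization of A (simultaneous row and column reduction) yields pivots -4, -3, -2, -2/3.
That gives 4 negative pivots.
Hence Q is negative definite.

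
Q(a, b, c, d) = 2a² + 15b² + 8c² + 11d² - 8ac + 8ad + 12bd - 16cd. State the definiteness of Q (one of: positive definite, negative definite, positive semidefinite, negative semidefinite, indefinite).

The associated matrix is A = [[2, 0, -4, 4], [0, 15, 0, 6], [-4, 0, 8, -8], [4, 6, -8, 11]].
Congruent diagonalization of A (simultaneous row and column reduction) yields pivots 2, 15, 0, 3/5.
That gives 3 positive, 1 zero pivots.
Hence Q is positive semidefinite.

positive semidefinite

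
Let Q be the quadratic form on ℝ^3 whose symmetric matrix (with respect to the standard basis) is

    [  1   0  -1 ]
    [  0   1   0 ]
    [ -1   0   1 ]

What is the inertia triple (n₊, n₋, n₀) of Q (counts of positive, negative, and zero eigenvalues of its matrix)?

Congruent diagonalization of A (simultaneous row and column reduction) yields pivots 1, 1, 0.
Counting signs: 2 positive, 1 zero.

(2, 0, 1)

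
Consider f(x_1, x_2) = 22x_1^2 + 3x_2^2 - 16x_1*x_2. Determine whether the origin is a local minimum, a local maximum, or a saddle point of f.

local minimum

The Hessian at the origin is H = [[44, -16], [-16, 6]].
det H = 44·6 − (-16)² = 8 > 0 and H[1,1] = 44 > 0, so H is positive definite.
Therefore the origin is a local minimum.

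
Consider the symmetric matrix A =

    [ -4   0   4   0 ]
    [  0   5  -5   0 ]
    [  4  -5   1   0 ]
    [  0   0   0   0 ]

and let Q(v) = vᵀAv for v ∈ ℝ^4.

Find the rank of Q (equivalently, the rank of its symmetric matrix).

Symmetric row and column elimination reduces A to a congruent diagonal form with pivots -4, 5, 0, 0.
That gives 1 positive, 1 negative, 2 zero pivots.
The rank is the number of nonzero pivots: 2.

2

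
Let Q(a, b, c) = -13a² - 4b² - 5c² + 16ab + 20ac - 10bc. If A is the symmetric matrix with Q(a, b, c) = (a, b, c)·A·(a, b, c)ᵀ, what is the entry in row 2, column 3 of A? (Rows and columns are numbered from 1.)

-5

The coefficient of b·c in Q is -10. For a symmetric A this equals A[2,3] + A[3,2] = 2·A[2,3].
So A[2,3] = -10/2 = -5.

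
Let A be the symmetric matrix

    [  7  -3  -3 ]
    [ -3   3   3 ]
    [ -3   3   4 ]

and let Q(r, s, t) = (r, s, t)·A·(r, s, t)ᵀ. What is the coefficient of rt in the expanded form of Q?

-6

The coefficient of rt is A[1,3] + A[3,1] = 2·(-3) = -6.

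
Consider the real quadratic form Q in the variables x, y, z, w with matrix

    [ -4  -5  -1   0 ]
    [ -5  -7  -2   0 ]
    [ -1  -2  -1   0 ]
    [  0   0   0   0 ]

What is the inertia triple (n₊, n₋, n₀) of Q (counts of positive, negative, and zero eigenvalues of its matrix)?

Applying the same elementary operations to the rows and columns of A produces a congruent diagonal matrix with entries -4, -3/4, 0, 0.
So there are 2 negative, 2 zero pivots.

(0, 2, 2)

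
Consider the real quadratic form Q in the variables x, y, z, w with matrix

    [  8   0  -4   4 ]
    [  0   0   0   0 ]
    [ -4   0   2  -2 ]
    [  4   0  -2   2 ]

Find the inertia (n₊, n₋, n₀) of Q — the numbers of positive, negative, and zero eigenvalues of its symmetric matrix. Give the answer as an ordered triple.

Applying the same elementary operations to the rows and columns of A produces a congruent diagonal matrix with entries 8, 0, 0, 0.
Counting signs: 1 positive, 3 zero.

(1, 0, 3)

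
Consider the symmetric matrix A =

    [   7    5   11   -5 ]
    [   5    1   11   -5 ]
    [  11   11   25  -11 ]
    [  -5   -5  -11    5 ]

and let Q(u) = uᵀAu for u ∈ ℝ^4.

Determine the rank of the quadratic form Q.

Symmetric row and column elimination reduces A to a congruent diagonal form with pivots 7, -18/7, 104/9, 2/13.
Counting signs: 3 positive, 1 negative.
The rank is the number of nonzero pivots: 4.

4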